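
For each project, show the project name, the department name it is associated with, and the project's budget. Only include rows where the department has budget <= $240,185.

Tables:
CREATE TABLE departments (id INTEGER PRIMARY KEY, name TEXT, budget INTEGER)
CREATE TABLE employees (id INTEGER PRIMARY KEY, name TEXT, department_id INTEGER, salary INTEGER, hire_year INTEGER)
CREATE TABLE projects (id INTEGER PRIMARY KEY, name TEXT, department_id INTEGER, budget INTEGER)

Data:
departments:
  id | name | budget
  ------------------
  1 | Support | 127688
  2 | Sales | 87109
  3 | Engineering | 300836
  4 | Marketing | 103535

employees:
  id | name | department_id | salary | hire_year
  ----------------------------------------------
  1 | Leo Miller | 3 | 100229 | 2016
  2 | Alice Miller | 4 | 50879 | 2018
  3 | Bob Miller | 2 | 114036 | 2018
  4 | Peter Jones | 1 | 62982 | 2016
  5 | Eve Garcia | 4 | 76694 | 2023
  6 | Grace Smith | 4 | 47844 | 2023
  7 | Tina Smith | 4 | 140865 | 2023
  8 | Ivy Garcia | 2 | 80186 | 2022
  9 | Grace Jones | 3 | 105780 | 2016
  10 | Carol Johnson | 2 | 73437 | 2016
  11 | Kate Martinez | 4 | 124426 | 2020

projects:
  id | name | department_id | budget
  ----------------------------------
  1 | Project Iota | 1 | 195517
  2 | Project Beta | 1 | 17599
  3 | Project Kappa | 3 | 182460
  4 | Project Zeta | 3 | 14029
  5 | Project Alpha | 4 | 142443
SELECT c.name, p.name AS department, c.budget FROM projects c JOIN departments p ON c.department_id = p.id WHERE p.budget <= 240185

Execution result:
name | department | budget
Project Iota | Support | 195517
Project Beta | Support | 17599
Project Alpha | Marketing | 142443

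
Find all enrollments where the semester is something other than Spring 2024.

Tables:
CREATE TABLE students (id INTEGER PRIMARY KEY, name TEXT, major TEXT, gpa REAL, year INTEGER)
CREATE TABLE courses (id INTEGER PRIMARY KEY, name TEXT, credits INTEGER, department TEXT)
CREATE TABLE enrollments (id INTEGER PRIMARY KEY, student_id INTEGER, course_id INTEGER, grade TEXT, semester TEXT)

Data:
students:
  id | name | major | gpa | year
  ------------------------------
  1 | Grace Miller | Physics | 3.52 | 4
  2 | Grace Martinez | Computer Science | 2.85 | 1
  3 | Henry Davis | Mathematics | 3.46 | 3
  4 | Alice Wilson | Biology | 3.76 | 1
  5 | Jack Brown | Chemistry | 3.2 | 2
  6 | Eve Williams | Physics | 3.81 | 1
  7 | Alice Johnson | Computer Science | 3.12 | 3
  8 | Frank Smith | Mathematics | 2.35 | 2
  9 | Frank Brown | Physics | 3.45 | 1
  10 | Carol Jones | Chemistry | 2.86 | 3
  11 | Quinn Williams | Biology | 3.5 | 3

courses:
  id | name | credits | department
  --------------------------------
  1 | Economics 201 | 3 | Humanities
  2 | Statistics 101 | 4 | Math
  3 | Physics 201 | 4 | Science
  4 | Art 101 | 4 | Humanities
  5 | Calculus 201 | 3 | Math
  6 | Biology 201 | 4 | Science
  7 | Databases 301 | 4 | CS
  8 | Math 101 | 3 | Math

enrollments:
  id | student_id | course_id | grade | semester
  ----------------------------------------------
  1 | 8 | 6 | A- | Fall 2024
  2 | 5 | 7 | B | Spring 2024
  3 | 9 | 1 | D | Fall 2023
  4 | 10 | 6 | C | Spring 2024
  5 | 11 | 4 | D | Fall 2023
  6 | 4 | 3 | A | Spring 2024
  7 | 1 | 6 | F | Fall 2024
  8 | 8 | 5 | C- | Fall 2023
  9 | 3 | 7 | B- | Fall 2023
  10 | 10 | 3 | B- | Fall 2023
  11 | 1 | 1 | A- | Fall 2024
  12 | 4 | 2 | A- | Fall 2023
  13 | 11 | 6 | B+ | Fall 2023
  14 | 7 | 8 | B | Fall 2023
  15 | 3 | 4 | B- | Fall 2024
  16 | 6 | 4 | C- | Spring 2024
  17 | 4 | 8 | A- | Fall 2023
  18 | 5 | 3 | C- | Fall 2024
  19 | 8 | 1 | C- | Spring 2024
SELECT id, semester FROM enrollments WHERE semester <> 'Spring 2024'

Execution result:
id | semester
1 | Fall 2024
3 | Fall 2023
5 | Fall 2023
7 | Fall 2024
8 | Fall 2023
9 | Fall 2023
10 | Fall 2023
11 | Fall 2024
12 | Fall 2023
13 | Fall 2023
14 | Fall 2023
15 | Fall 2024
17 | Fall 2023
18 | Fall 2024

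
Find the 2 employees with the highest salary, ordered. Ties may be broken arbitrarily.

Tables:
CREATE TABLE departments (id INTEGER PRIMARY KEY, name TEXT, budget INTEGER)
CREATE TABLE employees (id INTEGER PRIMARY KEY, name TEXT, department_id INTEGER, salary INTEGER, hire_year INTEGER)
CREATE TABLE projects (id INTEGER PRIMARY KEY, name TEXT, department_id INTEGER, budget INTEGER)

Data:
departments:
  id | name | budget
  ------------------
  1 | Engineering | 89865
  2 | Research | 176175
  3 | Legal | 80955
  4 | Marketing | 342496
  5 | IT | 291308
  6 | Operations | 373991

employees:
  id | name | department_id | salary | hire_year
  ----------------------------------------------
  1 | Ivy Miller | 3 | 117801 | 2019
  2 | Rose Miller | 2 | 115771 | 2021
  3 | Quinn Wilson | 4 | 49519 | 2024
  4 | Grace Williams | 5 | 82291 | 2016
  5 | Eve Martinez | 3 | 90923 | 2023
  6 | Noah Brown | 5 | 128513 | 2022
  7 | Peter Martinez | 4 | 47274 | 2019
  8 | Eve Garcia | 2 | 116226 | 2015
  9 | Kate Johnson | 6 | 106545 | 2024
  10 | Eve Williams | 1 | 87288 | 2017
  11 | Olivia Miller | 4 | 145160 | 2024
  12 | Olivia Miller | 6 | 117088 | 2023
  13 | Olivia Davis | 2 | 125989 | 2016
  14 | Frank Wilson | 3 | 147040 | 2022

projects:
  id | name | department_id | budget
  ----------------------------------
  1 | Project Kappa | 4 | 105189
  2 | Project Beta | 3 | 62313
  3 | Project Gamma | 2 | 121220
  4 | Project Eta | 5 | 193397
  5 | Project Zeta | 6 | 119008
SELECT name, salary FROM employees ORDER BY salary DESC LIMIT 2

Execution result:
name | salary
Frank Wilson | 147040
Olivia Miller | 145160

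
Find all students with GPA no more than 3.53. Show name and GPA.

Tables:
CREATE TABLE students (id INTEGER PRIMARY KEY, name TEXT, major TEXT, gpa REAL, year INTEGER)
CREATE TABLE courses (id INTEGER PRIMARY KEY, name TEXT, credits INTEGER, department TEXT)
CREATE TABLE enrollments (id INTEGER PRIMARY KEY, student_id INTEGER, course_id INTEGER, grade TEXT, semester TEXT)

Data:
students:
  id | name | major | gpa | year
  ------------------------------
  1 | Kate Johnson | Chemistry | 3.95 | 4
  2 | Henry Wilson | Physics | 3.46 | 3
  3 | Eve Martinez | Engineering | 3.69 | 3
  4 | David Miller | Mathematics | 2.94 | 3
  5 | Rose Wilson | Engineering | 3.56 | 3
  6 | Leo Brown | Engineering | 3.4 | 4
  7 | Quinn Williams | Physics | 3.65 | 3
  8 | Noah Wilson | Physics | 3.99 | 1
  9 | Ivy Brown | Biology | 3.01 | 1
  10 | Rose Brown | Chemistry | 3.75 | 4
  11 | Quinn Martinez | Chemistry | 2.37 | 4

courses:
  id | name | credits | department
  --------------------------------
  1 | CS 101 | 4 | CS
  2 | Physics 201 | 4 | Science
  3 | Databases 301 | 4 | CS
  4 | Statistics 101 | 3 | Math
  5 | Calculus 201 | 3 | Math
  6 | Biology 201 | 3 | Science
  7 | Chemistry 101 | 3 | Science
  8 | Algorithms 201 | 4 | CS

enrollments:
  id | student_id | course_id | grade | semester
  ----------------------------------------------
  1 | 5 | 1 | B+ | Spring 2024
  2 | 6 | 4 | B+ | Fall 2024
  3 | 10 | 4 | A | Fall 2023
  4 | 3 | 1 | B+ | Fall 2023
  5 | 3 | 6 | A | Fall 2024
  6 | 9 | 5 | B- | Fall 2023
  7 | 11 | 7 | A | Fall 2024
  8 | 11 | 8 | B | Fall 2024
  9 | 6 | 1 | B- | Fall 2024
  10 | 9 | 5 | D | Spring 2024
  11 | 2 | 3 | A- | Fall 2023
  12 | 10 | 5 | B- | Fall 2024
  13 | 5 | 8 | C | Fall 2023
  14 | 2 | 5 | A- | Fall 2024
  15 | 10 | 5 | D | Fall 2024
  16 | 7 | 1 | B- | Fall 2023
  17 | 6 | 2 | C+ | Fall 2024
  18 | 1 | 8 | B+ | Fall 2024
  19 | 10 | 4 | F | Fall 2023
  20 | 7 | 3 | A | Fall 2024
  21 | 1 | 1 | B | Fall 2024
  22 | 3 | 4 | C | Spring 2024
SELECT name, gpa FROM students WHERE gpa <= 3.53

Execution result:
name | gpa
Henry Wilson | 3.46
David Miller | 2.94
Leo Brown | 3.40
Ivy Brown | 3.01
Quinn Martinez | 2.37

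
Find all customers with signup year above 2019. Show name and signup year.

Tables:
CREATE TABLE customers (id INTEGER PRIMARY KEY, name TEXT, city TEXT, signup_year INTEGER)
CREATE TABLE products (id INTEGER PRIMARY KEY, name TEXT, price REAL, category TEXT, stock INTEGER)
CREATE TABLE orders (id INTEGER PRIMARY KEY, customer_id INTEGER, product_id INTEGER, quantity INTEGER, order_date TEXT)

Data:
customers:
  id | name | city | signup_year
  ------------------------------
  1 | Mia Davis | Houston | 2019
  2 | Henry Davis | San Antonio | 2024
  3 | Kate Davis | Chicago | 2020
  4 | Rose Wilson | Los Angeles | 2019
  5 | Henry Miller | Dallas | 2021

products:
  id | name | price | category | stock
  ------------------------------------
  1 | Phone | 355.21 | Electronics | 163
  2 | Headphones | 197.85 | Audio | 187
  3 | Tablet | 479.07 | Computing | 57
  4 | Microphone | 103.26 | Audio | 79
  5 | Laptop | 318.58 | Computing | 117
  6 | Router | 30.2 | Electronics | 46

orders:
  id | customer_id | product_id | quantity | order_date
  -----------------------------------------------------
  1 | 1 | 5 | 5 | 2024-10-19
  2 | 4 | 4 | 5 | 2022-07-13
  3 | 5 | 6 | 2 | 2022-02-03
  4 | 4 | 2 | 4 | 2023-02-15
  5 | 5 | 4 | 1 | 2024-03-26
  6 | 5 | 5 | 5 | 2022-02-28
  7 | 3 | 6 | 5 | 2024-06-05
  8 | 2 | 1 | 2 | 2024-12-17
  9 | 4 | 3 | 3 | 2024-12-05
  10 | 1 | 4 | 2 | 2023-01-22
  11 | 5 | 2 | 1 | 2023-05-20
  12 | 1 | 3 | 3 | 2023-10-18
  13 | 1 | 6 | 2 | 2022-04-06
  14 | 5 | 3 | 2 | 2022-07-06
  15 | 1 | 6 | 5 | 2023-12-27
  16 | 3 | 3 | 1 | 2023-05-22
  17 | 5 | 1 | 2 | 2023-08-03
SELECT name, signup_year FROM customers WHERE signup_year > 2019

Execution result:
name | signup_year
Henry Davis | 2024
Kate Davis | 2020
Henry Miller | 2021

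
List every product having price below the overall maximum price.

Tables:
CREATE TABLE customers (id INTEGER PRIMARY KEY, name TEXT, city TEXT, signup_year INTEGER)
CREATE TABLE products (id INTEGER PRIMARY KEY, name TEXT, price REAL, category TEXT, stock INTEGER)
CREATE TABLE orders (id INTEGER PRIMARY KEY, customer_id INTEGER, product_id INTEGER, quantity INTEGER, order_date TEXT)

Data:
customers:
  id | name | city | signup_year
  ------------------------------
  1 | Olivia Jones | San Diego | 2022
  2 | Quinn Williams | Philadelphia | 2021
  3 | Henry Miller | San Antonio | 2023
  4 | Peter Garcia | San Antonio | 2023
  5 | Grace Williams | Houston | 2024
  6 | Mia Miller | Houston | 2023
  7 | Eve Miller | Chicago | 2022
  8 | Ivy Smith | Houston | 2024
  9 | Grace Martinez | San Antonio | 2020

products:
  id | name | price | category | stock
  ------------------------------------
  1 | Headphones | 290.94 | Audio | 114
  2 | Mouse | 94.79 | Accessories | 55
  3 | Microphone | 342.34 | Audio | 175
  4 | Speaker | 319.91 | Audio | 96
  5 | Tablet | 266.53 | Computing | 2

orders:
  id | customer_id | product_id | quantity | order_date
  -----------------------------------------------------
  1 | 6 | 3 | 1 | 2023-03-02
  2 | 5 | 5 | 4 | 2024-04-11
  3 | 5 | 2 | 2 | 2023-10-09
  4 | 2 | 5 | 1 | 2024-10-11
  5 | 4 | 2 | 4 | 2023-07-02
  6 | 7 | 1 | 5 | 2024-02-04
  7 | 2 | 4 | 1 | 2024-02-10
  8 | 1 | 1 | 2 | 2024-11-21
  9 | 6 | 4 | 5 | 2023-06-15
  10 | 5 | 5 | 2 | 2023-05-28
SELECT name, price FROM products WHERE price < (SELECT MAX(price) FROM products)

Execution result:
name | price
Headphones | 290.94
Mouse | 94.79
Speaker | 319.91
Tablet | 266.53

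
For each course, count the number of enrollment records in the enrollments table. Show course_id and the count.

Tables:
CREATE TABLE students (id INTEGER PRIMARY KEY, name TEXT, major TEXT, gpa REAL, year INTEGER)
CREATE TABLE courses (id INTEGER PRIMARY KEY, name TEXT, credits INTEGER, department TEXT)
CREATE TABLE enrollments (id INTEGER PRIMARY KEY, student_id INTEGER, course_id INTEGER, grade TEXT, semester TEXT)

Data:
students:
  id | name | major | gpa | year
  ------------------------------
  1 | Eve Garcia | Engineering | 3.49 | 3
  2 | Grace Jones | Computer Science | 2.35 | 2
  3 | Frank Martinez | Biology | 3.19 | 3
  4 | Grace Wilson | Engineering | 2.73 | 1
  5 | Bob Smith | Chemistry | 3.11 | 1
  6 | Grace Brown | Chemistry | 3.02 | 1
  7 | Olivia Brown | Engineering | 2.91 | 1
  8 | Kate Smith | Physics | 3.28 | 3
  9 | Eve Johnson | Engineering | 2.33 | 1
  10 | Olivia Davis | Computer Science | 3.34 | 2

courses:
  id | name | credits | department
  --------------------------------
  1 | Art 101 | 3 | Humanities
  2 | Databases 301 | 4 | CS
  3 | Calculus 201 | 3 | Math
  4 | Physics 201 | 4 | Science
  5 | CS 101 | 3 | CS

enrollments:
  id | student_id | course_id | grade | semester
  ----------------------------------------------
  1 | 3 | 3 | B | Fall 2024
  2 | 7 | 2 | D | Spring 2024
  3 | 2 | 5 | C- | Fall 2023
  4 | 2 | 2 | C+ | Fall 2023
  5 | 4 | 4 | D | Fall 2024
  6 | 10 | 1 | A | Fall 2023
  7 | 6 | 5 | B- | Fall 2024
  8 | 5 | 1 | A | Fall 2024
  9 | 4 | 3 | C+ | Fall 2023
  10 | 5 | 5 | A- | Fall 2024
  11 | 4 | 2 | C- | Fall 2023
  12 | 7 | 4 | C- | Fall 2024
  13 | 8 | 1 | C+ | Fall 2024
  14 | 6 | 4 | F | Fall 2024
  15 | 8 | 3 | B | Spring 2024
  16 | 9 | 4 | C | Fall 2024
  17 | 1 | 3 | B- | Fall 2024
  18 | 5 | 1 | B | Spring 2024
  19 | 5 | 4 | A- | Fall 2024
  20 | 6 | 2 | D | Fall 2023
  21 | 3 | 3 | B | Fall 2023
SELECT course_id, COUNT(*) AS enrollment_count FROM enrollments GROUP BY course_id

Execution result:
course_id | enrollment_count
1 | 4
2 | 4
3 | 5
4 | 5
5 | 3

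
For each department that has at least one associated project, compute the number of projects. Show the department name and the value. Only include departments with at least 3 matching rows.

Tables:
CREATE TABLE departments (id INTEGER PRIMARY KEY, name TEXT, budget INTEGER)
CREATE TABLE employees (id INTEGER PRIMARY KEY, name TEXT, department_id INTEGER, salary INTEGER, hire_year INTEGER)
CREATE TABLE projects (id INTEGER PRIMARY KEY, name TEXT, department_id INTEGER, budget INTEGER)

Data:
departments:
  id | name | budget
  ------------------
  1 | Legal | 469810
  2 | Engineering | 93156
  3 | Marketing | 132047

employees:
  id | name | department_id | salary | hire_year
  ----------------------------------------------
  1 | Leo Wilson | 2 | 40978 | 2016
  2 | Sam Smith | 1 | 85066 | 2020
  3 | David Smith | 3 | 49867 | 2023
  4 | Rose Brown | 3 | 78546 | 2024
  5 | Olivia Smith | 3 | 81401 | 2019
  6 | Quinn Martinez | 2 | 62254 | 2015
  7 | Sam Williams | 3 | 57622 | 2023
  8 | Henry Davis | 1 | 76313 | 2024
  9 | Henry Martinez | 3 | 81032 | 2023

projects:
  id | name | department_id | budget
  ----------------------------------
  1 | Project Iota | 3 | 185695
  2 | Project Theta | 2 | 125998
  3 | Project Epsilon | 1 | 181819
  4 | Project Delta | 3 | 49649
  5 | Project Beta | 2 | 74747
SELECT p.name, COUNT(*) AS n FROM projects c JOIN departments p ON c.department_id = p.id GROUP BY p.id, p.name HAVING COUNT(*) >= 3

Execution result:
(no rows)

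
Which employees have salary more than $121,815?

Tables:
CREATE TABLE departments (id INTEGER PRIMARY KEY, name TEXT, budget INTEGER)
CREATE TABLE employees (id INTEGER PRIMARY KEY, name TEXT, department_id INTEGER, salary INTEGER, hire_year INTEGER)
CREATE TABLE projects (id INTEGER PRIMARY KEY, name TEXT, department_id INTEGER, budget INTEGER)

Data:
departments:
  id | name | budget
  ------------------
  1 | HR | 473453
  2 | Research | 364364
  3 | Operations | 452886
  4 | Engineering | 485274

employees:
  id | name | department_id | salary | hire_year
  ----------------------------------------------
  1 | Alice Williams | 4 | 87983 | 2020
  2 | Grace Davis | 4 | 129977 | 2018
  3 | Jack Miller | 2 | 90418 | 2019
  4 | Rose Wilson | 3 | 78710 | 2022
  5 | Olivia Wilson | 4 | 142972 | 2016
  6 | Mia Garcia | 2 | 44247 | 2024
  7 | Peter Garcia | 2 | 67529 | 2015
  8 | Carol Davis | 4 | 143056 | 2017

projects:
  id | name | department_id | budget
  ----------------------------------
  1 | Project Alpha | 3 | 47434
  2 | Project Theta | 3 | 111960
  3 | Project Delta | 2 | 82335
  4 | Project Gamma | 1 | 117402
SELECT name, salary FROM employees WHERE salary > 121815

Execution result:
name | salary
Grace Davis | 129977
Olivia Wilson | 142972
Carol Davis | 143056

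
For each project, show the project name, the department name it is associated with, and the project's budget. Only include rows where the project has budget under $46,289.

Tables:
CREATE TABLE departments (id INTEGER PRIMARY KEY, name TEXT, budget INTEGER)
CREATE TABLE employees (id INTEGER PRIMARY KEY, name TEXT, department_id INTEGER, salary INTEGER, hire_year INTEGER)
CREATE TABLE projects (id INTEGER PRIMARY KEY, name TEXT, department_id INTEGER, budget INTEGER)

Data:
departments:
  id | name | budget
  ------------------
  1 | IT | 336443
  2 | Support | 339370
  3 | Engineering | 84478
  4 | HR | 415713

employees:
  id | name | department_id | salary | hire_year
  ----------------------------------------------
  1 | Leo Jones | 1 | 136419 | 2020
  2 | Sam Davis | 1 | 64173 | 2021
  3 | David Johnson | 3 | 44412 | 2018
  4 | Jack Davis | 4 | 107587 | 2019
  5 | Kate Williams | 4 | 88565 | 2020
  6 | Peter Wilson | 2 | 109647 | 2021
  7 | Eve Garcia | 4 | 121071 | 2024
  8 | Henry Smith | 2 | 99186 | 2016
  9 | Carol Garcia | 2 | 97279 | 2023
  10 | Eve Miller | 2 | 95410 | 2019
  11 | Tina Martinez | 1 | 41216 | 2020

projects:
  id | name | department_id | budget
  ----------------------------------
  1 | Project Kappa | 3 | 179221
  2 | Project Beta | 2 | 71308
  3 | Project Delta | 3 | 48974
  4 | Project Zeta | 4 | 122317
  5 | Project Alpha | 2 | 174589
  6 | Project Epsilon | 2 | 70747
SELECT c.name, p.name AS department, c.budget FROM projects c JOIN departments p ON c.department_id = p.id WHERE c.budget < 46289

Execution result:
(no rows)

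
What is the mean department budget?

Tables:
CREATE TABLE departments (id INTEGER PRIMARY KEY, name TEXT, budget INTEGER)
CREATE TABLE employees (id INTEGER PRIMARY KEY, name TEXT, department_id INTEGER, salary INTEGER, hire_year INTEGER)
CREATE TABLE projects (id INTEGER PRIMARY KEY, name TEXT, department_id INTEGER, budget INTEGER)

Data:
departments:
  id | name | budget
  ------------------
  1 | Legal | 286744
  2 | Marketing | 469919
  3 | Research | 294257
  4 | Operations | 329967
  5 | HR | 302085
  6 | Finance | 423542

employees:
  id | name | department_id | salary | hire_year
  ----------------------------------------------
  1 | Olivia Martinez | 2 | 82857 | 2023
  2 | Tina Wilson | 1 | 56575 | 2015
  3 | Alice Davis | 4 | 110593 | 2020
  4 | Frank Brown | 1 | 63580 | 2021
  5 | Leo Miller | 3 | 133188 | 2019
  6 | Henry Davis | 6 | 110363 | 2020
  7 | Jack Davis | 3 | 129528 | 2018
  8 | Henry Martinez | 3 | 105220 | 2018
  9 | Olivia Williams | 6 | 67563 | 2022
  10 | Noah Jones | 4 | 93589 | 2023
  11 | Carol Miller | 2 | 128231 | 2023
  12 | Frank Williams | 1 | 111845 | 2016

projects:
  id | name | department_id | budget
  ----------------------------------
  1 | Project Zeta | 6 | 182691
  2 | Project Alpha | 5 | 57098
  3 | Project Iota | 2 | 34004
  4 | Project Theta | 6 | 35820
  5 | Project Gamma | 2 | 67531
SELECT AVG(budget) FROM departments

Execution result:
351085.67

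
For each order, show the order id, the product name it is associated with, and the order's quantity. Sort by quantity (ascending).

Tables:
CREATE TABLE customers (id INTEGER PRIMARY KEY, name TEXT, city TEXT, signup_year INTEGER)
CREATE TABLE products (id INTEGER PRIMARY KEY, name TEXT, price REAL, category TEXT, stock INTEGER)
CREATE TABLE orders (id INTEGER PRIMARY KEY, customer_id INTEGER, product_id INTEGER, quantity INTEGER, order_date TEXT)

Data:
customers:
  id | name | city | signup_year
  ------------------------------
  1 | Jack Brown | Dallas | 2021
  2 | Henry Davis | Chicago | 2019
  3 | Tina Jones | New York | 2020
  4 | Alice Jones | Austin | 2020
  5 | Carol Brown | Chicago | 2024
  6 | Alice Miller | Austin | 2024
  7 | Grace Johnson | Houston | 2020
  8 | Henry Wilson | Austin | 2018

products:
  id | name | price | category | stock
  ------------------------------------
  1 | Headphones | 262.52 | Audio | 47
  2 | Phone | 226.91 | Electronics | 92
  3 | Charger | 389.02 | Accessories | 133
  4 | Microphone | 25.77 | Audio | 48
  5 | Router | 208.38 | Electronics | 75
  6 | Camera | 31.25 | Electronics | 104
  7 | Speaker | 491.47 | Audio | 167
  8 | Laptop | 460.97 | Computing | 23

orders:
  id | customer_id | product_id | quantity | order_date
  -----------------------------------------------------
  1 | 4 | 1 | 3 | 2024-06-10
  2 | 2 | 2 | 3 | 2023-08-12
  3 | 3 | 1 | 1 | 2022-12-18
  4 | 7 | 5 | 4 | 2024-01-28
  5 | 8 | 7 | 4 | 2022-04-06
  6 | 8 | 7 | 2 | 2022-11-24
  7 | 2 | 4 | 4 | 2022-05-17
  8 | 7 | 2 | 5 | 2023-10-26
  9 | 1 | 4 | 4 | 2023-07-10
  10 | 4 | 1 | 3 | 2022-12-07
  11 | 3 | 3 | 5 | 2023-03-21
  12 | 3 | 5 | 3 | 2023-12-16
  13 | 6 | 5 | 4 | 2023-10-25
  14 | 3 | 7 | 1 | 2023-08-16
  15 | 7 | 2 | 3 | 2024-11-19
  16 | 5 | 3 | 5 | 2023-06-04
SELECT c.id, p.name AS product, c.quantity FROM orders c JOIN products p ON c.product_id = p.id ORDER BY c.quantity ASC

Execution result:
id | product | quantity
3 | Headphones | 1
14 | Speaker | 1
6 | Speaker | 2
1 | Headphones | 3
2 | Phone | 3
10 | Headphones | 3
12 | Router | 3
15 | Phone | 3
4 | Router | 4
5 | Speaker | 4
7 | Microphone | 4
9 | Microphone | 4
13 | Router | 4
8 | Phone | 5
11 | Charger | 5
16 | Charger | 5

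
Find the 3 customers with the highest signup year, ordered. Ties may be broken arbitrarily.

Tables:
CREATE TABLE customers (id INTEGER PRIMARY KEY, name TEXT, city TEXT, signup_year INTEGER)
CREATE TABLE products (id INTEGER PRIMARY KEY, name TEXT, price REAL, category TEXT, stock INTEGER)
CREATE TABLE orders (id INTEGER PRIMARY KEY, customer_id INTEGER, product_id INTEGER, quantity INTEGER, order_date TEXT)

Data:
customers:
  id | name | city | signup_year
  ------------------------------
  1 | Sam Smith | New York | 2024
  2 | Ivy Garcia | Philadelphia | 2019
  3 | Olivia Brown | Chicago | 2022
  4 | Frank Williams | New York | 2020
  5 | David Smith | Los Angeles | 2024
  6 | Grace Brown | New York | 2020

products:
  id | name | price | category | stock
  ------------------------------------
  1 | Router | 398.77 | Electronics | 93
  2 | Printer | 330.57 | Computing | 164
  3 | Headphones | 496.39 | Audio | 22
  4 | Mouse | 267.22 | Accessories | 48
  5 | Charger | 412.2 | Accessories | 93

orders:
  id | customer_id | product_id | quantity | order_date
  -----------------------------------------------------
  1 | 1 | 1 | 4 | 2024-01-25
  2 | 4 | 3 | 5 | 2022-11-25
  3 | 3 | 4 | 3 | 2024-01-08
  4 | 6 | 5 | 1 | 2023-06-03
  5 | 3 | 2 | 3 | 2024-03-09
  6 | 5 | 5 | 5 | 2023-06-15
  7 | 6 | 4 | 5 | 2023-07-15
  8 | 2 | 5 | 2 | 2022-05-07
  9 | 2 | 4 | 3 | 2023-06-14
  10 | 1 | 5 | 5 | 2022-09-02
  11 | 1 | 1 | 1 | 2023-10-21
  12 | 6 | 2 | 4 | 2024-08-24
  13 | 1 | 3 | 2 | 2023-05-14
SELECT name, signup_year FROM customers ORDER BY signup_year DESC LIMIT 3

Execution result:
name | signup_year
Sam Smith | 2024
David Smith | 2024
Olivia Brown | 2022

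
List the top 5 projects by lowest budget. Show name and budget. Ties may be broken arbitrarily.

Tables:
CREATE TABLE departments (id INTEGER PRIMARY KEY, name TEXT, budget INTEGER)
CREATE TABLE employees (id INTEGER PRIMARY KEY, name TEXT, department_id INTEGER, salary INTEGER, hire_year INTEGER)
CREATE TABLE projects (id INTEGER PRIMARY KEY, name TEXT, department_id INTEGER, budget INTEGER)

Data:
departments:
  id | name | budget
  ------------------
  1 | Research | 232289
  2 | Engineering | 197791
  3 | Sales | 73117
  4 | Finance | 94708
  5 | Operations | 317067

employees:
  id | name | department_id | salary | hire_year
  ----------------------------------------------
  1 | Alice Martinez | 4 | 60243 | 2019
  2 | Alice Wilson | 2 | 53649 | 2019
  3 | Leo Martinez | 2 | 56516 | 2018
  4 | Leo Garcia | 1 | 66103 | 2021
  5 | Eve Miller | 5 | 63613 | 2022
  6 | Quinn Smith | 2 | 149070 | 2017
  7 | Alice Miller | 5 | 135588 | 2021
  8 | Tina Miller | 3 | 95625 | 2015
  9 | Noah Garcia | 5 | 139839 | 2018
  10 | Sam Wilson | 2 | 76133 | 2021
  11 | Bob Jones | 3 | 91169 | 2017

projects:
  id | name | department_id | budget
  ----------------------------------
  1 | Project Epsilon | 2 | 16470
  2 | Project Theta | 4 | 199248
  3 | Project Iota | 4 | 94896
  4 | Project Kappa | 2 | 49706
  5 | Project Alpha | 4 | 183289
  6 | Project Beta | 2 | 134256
SELECT name, budget FROM projects ORDER BY budget ASC LIMIT 5

Execution result:
name | budget
Project Epsilon | 16470
Project Kappa | 49706
Project Iota | 94896
Project Beta | 134256
Project Alpha | 183289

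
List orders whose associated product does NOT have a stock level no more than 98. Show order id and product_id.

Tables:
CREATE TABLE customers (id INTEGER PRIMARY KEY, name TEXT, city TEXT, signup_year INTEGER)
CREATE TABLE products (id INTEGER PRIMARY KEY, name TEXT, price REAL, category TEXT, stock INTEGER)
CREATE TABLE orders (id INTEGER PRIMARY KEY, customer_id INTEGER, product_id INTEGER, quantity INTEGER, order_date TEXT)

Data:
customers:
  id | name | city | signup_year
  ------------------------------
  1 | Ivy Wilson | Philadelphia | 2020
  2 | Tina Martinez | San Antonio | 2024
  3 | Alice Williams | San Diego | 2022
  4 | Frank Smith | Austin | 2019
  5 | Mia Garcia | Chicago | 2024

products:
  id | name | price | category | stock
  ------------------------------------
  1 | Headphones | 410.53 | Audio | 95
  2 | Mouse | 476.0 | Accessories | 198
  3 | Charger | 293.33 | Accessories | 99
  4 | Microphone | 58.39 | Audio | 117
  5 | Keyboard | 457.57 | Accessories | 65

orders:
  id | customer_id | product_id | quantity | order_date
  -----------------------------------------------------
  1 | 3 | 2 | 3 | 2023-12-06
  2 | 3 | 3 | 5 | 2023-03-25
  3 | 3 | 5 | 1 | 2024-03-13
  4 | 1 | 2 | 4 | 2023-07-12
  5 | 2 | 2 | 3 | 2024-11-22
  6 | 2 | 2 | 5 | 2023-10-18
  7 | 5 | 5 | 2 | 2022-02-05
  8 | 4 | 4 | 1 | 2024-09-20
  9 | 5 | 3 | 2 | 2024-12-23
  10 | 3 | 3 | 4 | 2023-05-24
SELECT id, product_id FROM orders WHERE product_id NOT IN (SELECT id FROM products WHERE stock <= 98)

Execution result:
id | product_id
1 | 2
2 | 3
4 | 2
5 | 2
6 | 2
8 | 4
9 | 3
10 | 3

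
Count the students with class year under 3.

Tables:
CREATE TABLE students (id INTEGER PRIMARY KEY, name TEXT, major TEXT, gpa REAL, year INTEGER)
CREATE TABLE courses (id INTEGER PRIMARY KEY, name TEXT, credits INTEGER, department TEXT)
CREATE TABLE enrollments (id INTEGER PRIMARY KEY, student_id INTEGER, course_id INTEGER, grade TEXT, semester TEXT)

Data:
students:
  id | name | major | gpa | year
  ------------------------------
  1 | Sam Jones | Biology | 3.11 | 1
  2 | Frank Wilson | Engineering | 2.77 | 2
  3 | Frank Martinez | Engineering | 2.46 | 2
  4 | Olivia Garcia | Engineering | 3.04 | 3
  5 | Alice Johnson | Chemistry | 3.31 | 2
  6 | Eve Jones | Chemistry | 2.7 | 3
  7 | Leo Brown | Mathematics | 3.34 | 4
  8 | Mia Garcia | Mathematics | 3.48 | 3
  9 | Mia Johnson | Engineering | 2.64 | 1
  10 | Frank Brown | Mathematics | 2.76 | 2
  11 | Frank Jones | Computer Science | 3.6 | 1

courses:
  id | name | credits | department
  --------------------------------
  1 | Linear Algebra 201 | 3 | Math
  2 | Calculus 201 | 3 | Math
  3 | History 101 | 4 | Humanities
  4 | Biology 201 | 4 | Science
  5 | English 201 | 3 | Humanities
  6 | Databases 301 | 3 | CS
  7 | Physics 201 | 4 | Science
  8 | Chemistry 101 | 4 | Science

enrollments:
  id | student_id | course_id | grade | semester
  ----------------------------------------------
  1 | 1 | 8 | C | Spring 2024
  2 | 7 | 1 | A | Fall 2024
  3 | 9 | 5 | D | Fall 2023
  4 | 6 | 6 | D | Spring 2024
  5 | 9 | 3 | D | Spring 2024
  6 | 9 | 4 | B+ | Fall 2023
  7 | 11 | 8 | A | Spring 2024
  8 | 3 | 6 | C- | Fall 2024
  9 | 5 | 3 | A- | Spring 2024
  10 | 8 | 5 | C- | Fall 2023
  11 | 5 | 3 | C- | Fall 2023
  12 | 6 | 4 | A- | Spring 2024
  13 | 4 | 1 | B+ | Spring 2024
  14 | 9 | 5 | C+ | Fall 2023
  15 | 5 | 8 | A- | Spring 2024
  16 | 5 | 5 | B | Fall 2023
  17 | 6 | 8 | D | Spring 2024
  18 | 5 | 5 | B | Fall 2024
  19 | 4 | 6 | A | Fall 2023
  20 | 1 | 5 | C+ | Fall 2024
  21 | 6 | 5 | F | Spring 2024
SELECT COUNT(*) FROM students WHERE year < 3

Execution result:
7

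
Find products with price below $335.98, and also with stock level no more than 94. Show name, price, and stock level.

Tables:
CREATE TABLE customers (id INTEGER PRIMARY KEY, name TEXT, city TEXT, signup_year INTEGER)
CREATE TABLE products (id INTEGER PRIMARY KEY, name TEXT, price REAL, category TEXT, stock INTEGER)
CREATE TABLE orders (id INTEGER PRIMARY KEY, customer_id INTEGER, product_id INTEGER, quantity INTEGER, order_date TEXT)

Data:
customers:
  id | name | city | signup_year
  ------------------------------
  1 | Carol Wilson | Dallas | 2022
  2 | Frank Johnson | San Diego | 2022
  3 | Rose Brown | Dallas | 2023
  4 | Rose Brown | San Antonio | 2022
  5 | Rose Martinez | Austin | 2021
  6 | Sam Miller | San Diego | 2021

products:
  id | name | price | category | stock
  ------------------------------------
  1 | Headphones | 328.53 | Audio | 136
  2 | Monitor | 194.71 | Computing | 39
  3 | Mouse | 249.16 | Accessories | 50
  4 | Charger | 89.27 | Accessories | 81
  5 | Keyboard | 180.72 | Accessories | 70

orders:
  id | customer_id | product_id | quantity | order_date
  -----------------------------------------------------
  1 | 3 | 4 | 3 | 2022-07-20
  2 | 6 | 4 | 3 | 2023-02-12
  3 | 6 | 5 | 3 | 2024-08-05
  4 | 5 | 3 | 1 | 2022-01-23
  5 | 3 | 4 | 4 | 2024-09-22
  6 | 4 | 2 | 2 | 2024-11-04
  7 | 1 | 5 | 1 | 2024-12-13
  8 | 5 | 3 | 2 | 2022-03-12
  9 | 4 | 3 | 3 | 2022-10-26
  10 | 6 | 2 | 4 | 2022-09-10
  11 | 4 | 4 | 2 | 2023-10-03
SELECT name, price, stock FROM products WHERE price < 335.98 AND stock <= 94

Execution result:
name | price | stock
Monitor | 194.71 | 39
Mouse | 249.16 | 50
Charger | 89.27 | 81
Keyboard | 180.72 | 70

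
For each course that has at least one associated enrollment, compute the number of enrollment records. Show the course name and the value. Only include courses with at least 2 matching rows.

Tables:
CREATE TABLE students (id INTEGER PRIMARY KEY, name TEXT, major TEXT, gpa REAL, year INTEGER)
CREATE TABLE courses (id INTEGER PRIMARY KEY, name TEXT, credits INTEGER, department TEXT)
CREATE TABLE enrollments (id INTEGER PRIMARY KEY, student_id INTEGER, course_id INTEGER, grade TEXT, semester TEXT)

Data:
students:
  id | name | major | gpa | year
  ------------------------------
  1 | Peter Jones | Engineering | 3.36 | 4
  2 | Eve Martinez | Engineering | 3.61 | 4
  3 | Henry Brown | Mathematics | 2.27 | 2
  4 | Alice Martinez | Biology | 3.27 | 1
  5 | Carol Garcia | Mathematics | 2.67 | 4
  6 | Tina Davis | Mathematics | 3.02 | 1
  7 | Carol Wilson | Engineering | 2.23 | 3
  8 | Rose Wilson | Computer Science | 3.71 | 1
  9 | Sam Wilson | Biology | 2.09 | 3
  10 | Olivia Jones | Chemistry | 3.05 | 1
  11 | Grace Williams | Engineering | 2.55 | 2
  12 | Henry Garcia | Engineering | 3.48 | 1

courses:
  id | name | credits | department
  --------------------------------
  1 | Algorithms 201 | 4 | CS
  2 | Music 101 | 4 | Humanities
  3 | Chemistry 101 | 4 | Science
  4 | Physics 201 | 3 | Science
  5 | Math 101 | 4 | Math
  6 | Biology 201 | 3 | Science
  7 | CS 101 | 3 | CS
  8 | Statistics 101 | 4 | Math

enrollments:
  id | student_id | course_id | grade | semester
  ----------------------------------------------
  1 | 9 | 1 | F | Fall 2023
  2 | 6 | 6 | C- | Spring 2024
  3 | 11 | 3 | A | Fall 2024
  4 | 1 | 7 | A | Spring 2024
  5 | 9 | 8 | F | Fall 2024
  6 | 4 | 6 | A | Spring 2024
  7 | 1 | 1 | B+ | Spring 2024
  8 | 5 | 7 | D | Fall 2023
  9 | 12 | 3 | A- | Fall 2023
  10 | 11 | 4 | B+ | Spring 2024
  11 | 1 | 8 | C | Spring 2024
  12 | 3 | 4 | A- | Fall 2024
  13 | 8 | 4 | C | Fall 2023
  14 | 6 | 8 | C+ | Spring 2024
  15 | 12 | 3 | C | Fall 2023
SELECT p.name, COUNT(*) AS n FROM enrollments c JOIN courses p ON c.course_id = p.id GROUP BY p.id, p.name HAVING COUNT(*) >= 2

Execution result:
name | n
Algorithms 201 | 2
Chemistry 101 | 3
Physics 201 | 3
Biology 201 | 2
CS 101 | 2
Statistics 101 | 3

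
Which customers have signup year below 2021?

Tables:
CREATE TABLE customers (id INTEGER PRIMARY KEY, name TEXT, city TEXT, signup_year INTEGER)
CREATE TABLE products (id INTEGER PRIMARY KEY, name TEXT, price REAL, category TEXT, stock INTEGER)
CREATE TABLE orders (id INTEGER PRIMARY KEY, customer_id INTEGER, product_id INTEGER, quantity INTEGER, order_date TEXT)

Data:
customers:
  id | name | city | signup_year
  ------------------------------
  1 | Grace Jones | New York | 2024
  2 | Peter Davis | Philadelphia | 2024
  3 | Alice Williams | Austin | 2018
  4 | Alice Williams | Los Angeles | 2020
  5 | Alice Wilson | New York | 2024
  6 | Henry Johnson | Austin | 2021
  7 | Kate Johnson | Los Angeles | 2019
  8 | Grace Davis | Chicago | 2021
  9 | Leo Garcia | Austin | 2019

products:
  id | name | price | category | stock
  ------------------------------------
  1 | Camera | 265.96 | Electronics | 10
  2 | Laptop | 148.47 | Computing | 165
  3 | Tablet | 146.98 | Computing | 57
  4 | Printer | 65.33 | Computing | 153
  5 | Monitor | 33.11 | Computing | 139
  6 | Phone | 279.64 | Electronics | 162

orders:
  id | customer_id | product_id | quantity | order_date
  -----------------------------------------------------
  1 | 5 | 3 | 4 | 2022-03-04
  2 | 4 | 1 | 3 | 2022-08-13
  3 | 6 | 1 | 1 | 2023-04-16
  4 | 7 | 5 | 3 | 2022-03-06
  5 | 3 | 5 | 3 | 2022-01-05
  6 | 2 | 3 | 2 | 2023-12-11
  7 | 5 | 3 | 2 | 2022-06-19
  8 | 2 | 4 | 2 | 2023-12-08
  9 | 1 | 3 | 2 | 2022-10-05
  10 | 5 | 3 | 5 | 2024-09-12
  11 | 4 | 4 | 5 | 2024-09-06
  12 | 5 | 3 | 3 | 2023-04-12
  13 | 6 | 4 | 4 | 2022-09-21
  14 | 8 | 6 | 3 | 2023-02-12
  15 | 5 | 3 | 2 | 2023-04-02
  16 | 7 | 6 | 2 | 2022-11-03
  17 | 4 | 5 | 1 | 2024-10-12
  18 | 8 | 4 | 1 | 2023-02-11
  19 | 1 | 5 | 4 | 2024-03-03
SELECT name, signup_year FROM customers WHERE signup_year < 2021

Execution result:
name | signup_year
Alice Williams | 2018
Alice Williams | 2020
Kate Johnson | 2019
Leo Garcia | 2019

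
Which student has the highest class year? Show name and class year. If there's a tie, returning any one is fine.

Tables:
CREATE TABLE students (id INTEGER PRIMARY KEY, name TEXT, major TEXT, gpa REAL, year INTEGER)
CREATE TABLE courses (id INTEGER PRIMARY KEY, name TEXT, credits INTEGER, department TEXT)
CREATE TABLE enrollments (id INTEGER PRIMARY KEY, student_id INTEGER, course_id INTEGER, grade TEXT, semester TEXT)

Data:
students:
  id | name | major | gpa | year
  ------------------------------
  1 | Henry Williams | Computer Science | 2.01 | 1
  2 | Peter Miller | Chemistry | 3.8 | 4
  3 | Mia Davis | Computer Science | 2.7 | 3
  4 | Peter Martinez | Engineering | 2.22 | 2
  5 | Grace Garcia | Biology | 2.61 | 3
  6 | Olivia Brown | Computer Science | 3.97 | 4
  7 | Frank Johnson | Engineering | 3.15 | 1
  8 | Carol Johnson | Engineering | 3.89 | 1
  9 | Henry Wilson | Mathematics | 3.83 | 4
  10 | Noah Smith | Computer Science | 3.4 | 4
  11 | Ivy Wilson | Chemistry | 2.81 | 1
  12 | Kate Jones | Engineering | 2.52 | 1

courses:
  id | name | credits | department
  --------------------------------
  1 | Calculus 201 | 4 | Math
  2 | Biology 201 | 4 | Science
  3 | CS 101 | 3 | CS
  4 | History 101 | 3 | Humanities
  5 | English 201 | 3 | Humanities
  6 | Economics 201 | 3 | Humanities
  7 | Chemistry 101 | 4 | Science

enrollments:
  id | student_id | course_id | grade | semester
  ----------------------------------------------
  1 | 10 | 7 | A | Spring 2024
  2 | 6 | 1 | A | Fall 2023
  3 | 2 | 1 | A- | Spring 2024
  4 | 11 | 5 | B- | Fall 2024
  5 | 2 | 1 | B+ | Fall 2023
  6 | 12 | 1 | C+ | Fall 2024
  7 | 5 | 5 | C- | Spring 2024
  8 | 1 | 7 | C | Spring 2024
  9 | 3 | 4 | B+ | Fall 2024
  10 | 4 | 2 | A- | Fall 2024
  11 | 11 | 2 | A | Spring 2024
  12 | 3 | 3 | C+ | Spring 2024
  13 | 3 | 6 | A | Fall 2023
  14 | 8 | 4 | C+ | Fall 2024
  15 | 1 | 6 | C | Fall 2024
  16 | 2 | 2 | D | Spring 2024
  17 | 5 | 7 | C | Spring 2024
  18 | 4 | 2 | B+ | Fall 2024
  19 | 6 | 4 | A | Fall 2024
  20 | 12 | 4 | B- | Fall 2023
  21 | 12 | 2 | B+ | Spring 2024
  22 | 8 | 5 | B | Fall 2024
SELECT name, year FROM students ORDER BY year DESC LIMIT 1

Execution result:
name | year
Peter Miller | 4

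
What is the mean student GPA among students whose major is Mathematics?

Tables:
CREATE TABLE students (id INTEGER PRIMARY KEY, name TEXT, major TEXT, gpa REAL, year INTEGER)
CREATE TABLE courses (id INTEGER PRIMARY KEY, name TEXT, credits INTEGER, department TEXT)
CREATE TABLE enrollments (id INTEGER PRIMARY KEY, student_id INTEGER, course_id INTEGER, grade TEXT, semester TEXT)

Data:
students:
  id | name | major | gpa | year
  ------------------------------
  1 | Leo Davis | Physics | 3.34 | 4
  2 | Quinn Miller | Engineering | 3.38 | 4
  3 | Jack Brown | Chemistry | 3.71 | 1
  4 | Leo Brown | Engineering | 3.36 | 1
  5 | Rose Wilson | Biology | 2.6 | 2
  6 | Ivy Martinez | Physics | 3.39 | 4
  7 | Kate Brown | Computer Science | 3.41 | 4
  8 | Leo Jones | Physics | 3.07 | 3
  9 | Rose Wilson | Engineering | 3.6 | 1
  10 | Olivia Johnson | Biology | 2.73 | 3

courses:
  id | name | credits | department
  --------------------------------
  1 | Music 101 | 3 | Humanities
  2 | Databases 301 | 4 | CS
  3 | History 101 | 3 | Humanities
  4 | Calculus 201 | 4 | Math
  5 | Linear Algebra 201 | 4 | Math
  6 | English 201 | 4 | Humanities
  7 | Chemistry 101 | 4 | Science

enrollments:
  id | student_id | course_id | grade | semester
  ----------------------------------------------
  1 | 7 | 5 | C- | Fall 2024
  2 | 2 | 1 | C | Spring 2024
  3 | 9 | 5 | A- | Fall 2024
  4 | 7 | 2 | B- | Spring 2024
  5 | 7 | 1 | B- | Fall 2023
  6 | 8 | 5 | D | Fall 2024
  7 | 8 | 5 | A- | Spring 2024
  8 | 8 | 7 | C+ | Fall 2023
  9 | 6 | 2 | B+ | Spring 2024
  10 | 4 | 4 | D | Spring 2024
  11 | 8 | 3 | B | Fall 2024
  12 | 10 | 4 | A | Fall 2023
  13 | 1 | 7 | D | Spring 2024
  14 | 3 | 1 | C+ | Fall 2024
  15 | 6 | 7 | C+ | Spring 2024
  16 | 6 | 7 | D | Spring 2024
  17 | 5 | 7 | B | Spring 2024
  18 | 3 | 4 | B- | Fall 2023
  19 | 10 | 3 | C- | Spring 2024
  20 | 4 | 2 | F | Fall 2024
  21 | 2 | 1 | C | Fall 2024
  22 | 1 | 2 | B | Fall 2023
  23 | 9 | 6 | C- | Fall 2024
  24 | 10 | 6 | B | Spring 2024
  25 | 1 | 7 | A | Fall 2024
SELECT AVG(gpa) FROM students WHERE major = 'Mathematics'

Execution result:
NULL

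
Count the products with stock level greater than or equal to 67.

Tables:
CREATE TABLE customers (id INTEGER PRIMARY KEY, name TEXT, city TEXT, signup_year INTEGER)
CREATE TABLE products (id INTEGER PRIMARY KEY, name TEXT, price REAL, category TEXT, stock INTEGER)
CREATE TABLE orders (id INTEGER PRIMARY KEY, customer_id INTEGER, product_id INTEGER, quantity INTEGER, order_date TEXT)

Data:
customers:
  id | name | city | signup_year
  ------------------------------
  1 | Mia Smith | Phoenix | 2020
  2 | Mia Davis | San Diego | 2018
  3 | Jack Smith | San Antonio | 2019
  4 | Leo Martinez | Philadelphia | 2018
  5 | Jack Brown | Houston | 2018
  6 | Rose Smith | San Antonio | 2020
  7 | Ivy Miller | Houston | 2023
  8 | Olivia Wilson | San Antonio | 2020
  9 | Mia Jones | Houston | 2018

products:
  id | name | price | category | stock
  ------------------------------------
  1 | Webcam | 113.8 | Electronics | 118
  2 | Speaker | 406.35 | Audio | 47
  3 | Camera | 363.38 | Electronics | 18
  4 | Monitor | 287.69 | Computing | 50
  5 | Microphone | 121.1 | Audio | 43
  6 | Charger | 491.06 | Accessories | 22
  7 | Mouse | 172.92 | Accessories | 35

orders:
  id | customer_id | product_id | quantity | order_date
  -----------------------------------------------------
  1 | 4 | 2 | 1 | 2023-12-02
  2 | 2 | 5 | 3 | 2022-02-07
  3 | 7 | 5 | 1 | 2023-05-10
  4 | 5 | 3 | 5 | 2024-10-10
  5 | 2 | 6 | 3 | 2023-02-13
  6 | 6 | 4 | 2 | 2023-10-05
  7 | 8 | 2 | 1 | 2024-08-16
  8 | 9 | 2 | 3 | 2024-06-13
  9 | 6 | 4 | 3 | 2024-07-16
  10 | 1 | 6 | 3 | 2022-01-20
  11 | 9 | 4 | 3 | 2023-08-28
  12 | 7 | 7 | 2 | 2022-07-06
SELECT COUNT(*) FROM products WHERE stock >= 67

Execution result:
1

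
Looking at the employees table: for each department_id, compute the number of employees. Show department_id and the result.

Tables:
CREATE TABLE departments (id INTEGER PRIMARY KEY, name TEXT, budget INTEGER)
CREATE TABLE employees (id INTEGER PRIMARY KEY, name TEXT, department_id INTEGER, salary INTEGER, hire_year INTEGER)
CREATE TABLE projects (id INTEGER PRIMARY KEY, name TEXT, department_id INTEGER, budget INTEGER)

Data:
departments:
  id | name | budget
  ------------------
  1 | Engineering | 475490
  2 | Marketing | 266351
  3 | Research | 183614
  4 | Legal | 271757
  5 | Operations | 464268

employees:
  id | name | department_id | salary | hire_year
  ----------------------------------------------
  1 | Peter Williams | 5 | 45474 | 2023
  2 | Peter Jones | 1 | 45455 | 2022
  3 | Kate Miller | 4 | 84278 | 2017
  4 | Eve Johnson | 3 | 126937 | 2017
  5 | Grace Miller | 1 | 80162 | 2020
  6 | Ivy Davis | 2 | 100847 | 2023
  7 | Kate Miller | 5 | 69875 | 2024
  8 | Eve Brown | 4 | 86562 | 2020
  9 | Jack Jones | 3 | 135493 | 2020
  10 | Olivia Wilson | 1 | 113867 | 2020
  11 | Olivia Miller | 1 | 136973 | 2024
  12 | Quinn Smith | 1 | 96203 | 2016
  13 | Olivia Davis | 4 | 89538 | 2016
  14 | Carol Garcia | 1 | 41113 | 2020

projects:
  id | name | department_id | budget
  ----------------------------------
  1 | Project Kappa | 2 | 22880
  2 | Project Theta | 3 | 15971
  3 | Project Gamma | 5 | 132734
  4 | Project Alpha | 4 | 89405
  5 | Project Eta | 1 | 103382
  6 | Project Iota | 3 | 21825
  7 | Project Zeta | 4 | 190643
SELECT department_id, COUNT(*) AS n FROM employees GROUP BY department_id

Execution result:
department_id | n
1 | 6
2 | 1
3 | 2
4 | 3
5 | 2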